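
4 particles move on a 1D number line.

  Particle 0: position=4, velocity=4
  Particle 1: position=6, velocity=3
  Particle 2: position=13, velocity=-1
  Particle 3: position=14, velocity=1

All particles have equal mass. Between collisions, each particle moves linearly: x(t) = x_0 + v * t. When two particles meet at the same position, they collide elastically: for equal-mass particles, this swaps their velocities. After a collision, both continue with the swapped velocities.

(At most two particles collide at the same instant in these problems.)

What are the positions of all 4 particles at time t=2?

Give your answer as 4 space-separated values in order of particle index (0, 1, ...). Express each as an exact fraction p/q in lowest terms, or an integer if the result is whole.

Collision at t=7/4: particles 1 and 2 swap velocities; positions: p0=11 p1=45/4 p2=45/4 p3=63/4; velocities now: v0=4 v1=-1 v2=3 v3=1
Collision at t=9/5: particles 0 and 1 swap velocities; positions: p0=56/5 p1=56/5 p2=57/5 p3=79/5; velocities now: v0=-1 v1=4 v2=3 v3=1
Collision at t=2: particles 1 and 2 swap velocities; positions: p0=11 p1=12 p2=12 p3=16; velocities now: v0=-1 v1=3 v2=4 v3=1
Advance to t=2 (no further collisions before then); velocities: v0=-1 v1=3 v2=4 v3=1; positions = 11 12 12 16

Answer: 11 12 12 16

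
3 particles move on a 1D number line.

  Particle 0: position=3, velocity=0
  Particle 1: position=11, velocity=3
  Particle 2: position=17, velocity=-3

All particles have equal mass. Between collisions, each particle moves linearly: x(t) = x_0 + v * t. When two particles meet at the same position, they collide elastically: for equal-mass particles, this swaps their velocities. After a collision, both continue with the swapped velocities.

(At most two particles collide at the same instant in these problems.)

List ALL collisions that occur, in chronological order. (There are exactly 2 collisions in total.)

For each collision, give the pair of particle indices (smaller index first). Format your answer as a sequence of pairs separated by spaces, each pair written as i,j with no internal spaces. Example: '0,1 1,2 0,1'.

Collision at t=1: particles 1 and 2 swap velocities; positions: p0=3 p1=14 p2=14; velocities now: v0=0 v1=-3 v2=3
Collision at t=14/3: particles 0 and 1 swap velocities; positions: p0=3 p1=3 p2=25; velocities now: v0=-3 v1=0 v2=3

Answer: 1,2 0,1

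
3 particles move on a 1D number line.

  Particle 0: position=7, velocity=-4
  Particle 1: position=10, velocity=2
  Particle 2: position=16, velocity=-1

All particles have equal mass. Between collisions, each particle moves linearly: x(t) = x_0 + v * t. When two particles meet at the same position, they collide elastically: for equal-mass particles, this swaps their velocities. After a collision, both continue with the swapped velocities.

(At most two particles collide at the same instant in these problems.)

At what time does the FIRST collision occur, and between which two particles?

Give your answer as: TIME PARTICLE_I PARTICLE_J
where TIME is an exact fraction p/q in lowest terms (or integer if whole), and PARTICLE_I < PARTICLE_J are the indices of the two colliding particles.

Answer: 2 1 2

Derivation:
Pair (0,1): pos 7,10 vel -4,2 -> not approaching (rel speed -6 <= 0)
Pair (1,2): pos 10,16 vel 2,-1 -> gap=6, closing at 3/unit, collide at t=2
Earliest collision: t=2 between 1 and 2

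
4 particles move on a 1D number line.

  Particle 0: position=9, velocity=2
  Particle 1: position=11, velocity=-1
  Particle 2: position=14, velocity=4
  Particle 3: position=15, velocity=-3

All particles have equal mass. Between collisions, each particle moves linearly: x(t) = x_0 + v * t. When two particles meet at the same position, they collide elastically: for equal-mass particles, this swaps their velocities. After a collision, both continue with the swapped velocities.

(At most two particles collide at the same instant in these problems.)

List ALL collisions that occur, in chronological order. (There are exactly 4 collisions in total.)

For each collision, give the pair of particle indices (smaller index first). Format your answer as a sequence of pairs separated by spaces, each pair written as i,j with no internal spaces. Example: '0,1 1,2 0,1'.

Collision at t=1/7: particles 2 and 3 swap velocities; positions: p0=65/7 p1=76/7 p2=102/7 p3=102/7; velocities now: v0=2 v1=-1 v2=-3 v3=4
Collision at t=2/3: particles 0 and 1 swap velocities; positions: p0=31/3 p1=31/3 p2=13 p3=50/3; velocities now: v0=-1 v1=2 v2=-3 v3=4
Collision at t=6/5: particles 1 and 2 swap velocities; positions: p0=49/5 p1=57/5 p2=57/5 p3=94/5; velocities now: v0=-1 v1=-3 v2=2 v3=4
Collision at t=2: particles 0 and 1 swap velocities; positions: p0=9 p1=9 p2=13 p3=22; velocities now: v0=-3 v1=-1 v2=2 v3=4

Answer: 2,3 0,1 1,2 0,1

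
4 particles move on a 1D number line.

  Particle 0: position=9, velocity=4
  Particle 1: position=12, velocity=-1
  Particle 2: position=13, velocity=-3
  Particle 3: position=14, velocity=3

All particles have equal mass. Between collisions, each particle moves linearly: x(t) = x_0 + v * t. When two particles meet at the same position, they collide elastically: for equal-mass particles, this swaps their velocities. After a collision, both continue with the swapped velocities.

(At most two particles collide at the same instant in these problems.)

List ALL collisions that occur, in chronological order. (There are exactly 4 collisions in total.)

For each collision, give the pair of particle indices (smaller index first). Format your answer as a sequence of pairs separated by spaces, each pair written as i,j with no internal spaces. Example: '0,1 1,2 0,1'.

Answer: 1,2 0,1 1,2 2,3

Derivation:
Collision at t=1/2: particles 1 and 2 swap velocities; positions: p0=11 p1=23/2 p2=23/2 p3=31/2; velocities now: v0=4 v1=-3 v2=-1 v3=3
Collision at t=4/7: particles 0 and 1 swap velocities; positions: p0=79/7 p1=79/7 p2=80/7 p3=110/7; velocities now: v0=-3 v1=4 v2=-1 v3=3
Collision at t=3/5: particles 1 and 2 swap velocities; positions: p0=56/5 p1=57/5 p2=57/5 p3=79/5; velocities now: v0=-3 v1=-1 v2=4 v3=3
Collision at t=5: particles 2 and 3 swap velocities; positions: p0=-2 p1=7 p2=29 p3=29; velocities now: v0=-3 v1=-1 v2=3 v3=4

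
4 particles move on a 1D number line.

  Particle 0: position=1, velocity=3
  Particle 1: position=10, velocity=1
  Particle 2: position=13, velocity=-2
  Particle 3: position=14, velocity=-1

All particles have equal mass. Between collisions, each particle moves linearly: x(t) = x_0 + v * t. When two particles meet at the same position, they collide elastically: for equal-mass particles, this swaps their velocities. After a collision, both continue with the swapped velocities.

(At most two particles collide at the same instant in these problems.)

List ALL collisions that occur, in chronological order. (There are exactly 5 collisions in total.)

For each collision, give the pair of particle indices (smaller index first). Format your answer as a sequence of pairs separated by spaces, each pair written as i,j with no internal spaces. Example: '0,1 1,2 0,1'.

Answer: 1,2 2,3 0,1 1,2 2,3

Derivation:
Collision at t=1: particles 1 and 2 swap velocities; positions: p0=4 p1=11 p2=11 p3=13; velocities now: v0=3 v1=-2 v2=1 v3=-1
Collision at t=2: particles 2 and 3 swap velocities; positions: p0=7 p1=9 p2=12 p3=12; velocities now: v0=3 v1=-2 v2=-1 v3=1
Collision at t=12/5: particles 0 and 1 swap velocities; positions: p0=41/5 p1=41/5 p2=58/5 p3=62/5; velocities now: v0=-2 v1=3 v2=-1 v3=1
Collision at t=13/4: particles 1 and 2 swap velocities; positions: p0=13/2 p1=43/4 p2=43/4 p3=53/4; velocities now: v0=-2 v1=-1 v2=3 v3=1
Collision at t=9/2: particles 2 and 3 swap velocities; positions: p0=4 p1=19/2 p2=29/2 p3=29/2; velocities now: v0=-2 v1=-1 v2=1 v3=3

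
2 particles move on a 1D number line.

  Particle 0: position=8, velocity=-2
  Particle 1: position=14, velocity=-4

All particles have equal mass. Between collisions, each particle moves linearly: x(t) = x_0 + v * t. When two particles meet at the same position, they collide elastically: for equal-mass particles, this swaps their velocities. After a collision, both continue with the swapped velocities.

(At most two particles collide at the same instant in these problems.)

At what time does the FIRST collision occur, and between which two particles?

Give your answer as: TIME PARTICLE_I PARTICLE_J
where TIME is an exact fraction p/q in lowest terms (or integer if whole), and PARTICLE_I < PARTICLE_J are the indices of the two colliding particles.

Pair (0,1): pos 8,14 vel -2,-4 -> gap=6, closing at 2/unit, collide at t=3
Earliest collision: t=3 between 0 and 1

Answer: 3 0 1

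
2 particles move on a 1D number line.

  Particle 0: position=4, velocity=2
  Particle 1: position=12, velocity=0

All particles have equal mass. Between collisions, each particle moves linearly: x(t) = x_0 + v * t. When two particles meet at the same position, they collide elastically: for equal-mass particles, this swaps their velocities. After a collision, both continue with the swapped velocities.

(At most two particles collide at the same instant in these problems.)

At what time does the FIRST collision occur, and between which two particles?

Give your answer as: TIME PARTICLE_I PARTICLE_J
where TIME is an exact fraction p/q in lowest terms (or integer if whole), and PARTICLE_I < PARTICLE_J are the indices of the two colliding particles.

Answer: 4 0 1

Derivation:
Pair (0,1): pos 4,12 vel 2,0 -> gap=8, closing at 2/unit, collide at t=4
Earliest collision: t=4 between 0 and 1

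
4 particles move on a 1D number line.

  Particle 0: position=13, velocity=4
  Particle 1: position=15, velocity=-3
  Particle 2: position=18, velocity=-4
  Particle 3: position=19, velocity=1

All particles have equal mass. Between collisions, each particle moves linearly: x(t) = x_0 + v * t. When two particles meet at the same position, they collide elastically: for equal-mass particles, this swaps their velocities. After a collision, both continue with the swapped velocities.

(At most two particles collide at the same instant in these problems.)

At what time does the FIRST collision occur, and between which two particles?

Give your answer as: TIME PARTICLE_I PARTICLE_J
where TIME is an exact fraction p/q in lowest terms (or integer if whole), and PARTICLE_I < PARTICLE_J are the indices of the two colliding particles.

Answer: 2/7 0 1

Derivation:
Pair (0,1): pos 13,15 vel 4,-3 -> gap=2, closing at 7/unit, collide at t=2/7
Pair (1,2): pos 15,18 vel -3,-4 -> gap=3, closing at 1/unit, collide at t=3
Pair (2,3): pos 18,19 vel -4,1 -> not approaching (rel speed -5 <= 0)
Earliest collision: t=2/7 between 0 and 1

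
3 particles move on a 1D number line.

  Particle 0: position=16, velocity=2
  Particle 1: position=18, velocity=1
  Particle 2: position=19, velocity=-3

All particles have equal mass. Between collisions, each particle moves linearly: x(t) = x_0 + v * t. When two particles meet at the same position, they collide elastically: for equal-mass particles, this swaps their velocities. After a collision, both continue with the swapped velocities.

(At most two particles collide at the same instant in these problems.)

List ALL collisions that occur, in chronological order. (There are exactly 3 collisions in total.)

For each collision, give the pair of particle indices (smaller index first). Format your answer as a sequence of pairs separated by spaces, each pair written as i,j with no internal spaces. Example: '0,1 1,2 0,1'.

Collision at t=1/4: particles 1 and 2 swap velocities; positions: p0=33/2 p1=73/4 p2=73/4; velocities now: v0=2 v1=-3 v2=1
Collision at t=3/5: particles 0 and 1 swap velocities; positions: p0=86/5 p1=86/5 p2=93/5; velocities now: v0=-3 v1=2 v2=1
Collision at t=2: particles 1 and 2 swap velocities; positions: p0=13 p1=20 p2=20; velocities now: v0=-3 v1=1 v2=2

Answer: 1,2 0,1 1,2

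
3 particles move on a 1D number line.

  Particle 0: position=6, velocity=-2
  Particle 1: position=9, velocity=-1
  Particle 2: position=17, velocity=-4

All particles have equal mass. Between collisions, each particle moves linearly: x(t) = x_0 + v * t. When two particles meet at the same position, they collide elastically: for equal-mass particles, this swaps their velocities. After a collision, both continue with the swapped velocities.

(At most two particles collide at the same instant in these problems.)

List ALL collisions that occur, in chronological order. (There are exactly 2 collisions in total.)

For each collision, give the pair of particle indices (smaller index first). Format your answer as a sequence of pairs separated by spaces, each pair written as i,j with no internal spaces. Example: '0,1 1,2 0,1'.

Answer: 1,2 0,1

Derivation:
Collision at t=8/3: particles 1 and 2 swap velocities; positions: p0=2/3 p1=19/3 p2=19/3; velocities now: v0=-2 v1=-4 v2=-1
Collision at t=11/2: particles 0 and 1 swap velocities; positions: p0=-5 p1=-5 p2=7/2; velocities now: v0=-4 v1=-2 v2=-1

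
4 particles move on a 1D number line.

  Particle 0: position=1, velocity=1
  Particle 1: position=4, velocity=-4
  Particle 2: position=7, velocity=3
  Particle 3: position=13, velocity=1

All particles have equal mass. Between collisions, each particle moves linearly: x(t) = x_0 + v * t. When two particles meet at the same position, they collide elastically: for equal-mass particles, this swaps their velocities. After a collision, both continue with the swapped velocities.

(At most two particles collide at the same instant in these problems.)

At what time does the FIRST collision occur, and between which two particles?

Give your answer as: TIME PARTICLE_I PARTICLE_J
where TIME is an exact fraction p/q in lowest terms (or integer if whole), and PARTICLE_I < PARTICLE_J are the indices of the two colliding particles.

Pair (0,1): pos 1,4 vel 1,-4 -> gap=3, closing at 5/unit, collide at t=3/5
Pair (1,2): pos 4,7 vel -4,3 -> not approaching (rel speed -7 <= 0)
Pair (2,3): pos 7,13 vel 3,1 -> gap=6, closing at 2/unit, collide at t=3
Earliest collision: t=3/5 between 0 and 1

Answer: 3/5 0 1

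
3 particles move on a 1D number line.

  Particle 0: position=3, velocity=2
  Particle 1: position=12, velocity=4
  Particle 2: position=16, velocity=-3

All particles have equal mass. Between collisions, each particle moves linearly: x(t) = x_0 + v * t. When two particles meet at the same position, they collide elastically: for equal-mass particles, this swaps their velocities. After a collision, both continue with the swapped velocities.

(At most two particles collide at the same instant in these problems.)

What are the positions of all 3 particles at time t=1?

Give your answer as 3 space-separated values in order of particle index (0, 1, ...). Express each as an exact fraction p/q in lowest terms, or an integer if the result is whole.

Collision at t=4/7: particles 1 and 2 swap velocities; positions: p0=29/7 p1=100/7 p2=100/7; velocities now: v0=2 v1=-3 v2=4
Advance to t=1 (no further collisions before then); velocities: v0=2 v1=-3 v2=4; positions = 5 13 16

Answer: 5 13 16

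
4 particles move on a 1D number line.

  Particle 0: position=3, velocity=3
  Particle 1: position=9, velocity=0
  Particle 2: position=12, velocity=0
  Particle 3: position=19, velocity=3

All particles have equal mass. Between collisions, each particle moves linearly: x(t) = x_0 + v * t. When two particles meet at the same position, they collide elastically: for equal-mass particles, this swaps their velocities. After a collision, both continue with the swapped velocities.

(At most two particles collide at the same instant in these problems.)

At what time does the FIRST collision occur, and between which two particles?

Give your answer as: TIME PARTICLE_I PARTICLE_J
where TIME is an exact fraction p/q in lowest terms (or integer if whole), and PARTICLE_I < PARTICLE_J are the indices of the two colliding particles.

Pair (0,1): pos 3,9 vel 3,0 -> gap=6, closing at 3/unit, collide at t=2
Pair (1,2): pos 9,12 vel 0,0 -> not approaching (rel speed 0 <= 0)
Pair (2,3): pos 12,19 vel 0,3 -> not approaching (rel speed -3 <= 0)
Earliest collision: t=2 between 0 and 1

Answer: 2 0 1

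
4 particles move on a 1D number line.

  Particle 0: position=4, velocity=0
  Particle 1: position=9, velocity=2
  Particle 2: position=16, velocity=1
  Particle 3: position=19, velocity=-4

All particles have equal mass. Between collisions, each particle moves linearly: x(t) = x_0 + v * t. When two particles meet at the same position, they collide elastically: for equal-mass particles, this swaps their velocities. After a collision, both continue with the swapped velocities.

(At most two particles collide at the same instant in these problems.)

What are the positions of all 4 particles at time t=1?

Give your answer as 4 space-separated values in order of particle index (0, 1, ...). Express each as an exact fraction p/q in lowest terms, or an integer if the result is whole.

Answer: 4 11 15 17

Derivation:
Collision at t=3/5: particles 2 and 3 swap velocities; positions: p0=4 p1=51/5 p2=83/5 p3=83/5; velocities now: v0=0 v1=2 v2=-4 v3=1
Advance to t=1 (no further collisions before then); velocities: v0=0 v1=2 v2=-4 v3=1; positions = 4 11 15 17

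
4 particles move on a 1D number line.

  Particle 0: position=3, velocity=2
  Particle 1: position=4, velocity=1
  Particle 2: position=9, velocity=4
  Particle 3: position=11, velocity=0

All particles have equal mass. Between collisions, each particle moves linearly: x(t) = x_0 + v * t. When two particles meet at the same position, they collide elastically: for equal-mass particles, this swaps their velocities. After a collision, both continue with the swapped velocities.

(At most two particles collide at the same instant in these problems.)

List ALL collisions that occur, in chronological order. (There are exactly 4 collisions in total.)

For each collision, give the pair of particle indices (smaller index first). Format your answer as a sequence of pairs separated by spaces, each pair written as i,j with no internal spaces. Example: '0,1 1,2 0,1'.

Answer: 2,3 0,1 1,2 0,1

Derivation:
Collision at t=1/2: particles 2 and 3 swap velocities; positions: p0=4 p1=9/2 p2=11 p3=11; velocities now: v0=2 v1=1 v2=0 v3=4
Collision at t=1: particles 0 and 1 swap velocities; positions: p0=5 p1=5 p2=11 p3=13; velocities now: v0=1 v1=2 v2=0 v3=4
Collision at t=4: particles 1 and 2 swap velocities; positions: p0=8 p1=11 p2=11 p3=25; velocities now: v0=1 v1=0 v2=2 v3=4
Collision at t=7: particles 0 and 1 swap velocities; positions: p0=11 p1=11 p2=17 p3=37; velocities now: v0=0 v1=1 v2=2 v3=4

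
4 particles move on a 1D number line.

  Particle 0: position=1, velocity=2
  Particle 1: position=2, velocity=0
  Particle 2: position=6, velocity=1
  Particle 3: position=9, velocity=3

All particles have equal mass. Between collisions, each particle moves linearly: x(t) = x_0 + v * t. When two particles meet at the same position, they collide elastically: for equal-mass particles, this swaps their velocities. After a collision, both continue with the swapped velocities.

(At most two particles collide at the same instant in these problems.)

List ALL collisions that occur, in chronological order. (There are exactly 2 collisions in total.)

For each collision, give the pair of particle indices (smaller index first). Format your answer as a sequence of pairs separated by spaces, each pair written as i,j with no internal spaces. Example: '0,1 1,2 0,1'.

Answer: 0,1 1,2

Derivation:
Collision at t=1/2: particles 0 and 1 swap velocities; positions: p0=2 p1=2 p2=13/2 p3=21/2; velocities now: v0=0 v1=2 v2=1 v3=3
Collision at t=5: particles 1 and 2 swap velocities; positions: p0=2 p1=11 p2=11 p3=24; velocities now: v0=0 v1=1 v2=2 v3=3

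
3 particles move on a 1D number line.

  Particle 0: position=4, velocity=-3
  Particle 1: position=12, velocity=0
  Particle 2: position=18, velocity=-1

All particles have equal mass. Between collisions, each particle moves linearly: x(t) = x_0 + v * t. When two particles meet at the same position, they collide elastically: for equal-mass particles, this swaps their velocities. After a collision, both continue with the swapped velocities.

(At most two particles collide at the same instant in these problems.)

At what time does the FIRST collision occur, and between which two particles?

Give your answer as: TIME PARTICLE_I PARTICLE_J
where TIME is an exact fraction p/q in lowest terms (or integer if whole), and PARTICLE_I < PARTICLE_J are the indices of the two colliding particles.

Answer: 6 1 2

Derivation:
Pair (0,1): pos 4,12 vel -3,0 -> not approaching (rel speed -3 <= 0)
Pair (1,2): pos 12,18 vel 0,-1 -> gap=6, closing at 1/unit, collide at t=6
Earliest collision: t=6 between 1 and 2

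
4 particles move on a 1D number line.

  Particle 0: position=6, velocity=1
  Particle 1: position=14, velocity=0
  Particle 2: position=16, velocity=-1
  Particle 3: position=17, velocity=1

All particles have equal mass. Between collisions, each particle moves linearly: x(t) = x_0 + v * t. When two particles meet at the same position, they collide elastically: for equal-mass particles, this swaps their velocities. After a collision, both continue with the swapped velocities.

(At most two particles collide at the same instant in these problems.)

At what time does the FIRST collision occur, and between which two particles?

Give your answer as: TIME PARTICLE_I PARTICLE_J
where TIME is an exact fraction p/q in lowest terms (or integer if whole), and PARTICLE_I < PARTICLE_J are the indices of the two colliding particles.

Answer: 2 1 2

Derivation:
Pair (0,1): pos 6,14 vel 1,0 -> gap=8, closing at 1/unit, collide at t=8
Pair (1,2): pos 14,16 vel 0,-1 -> gap=2, closing at 1/unit, collide at t=2
Pair (2,3): pos 16,17 vel -1,1 -> not approaching (rel speed -2 <= 0)
Earliest collision: t=2 between 1 and 2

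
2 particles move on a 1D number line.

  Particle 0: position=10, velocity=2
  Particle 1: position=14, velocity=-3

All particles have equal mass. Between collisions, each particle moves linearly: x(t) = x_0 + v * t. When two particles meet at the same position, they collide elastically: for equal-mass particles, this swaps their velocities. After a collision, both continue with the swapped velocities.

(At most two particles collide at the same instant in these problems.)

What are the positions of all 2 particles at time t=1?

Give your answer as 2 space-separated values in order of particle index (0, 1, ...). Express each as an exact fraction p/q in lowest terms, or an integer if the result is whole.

Answer: 11 12

Derivation:
Collision at t=4/5: particles 0 and 1 swap velocities; positions: p0=58/5 p1=58/5; velocities now: v0=-3 v1=2
Advance to t=1 (no further collisions before then); velocities: v0=-3 v1=2; positions = 11 12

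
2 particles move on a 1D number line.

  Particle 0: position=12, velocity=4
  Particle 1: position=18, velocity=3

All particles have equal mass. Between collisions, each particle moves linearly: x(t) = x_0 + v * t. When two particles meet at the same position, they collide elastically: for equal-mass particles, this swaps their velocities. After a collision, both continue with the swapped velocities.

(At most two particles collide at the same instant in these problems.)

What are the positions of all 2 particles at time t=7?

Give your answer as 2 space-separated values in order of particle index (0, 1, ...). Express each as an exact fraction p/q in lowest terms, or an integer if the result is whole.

Collision at t=6: particles 0 and 1 swap velocities; positions: p0=36 p1=36; velocities now: v0=3 v1=4
Advance to t=7 (no further collisions before then); velocities: v0=3 v1=4; positions = 39 40

Answer: 39 40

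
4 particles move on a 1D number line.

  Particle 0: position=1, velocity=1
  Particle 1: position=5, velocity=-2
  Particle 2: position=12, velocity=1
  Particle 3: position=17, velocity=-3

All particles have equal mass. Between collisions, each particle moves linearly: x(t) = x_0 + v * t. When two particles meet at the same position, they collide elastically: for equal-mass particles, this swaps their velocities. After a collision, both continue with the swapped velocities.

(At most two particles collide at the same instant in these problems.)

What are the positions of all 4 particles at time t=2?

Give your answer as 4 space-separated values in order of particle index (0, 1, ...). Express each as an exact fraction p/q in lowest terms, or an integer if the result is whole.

Answer: 1 3 11 14

Derivation:
Collision at t=5/4: particles 2 and 3 swap velocities; positions: p0=9/4 p1=5/2 p2=53/4 p3=53/4; velocities now: v0=1 v1=-2 v2=-3 v3=1
Collision at t=4/3: particles 0 and 1 swap velocities; positions: p0=7/3 p1=7/3 p2=13 p3=40/3; velocities now: v0=-2 v1=1 v2=-3 v3=1
Advance to t=2 (no further collisions before then); velocities: v0=-2 v1=1 v2=-3 v3=1; positions = 1 3 11 14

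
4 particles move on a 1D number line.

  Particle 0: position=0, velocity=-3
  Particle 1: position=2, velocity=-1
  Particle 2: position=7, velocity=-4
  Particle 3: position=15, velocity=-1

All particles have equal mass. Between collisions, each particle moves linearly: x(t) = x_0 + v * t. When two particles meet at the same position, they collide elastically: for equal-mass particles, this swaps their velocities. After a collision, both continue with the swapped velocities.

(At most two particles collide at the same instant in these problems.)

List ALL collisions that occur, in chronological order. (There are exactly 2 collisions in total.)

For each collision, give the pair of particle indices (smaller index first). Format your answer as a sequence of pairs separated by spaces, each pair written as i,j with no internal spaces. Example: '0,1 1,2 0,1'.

Answer: 1,2 0,1

Derivation:
Collision at t=5/3: particles 1 and 2 swap velocities; positions: p0=-5 p1=1/3 p2=1/3 p3=40/3; velocities now: v0=-3 v1=-4 v2=-1 v3=-1
Collision at t=7: particles 0 and 1 swap velocities; positions: p0=-21 p1=-21 p2=-5 p3=8; velocities now: v0=-4 v1=-3 v2=-1 v3=-1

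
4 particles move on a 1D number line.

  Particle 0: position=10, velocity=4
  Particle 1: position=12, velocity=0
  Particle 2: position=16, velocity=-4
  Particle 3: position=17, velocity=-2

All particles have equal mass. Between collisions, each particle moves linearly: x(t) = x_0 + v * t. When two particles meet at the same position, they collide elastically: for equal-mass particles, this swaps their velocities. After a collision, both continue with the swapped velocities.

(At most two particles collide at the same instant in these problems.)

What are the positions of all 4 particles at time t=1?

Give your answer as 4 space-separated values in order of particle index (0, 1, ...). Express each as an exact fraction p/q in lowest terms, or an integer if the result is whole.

Answer: 12 12 14 15

Derivation:
Collision at t=1/2: particles 0 and 1 swap velocities; positions: p0=12 p1=12 p2=14 p3=16; velocities now: v0=0 v1=4 v2=-4 v3=-2
Collision at t=3/4: particles 1 and 2 swap velocities; positions: p0=12 p1=13 p2=13 p3=31/2; velocities now: v0=0 v1=-4 v2=4 v3=-2
Collision at t=1: particles 0 and 1 swap velocities; positions: p0=12 p1=12 p2=14 p3=15; velocities now: v0=-4 v1=0 v2=4 v3=-2
Advance to t=1 (no further collisions before then); velocities: v0=-4 v1=0 v2=4 v3=-2; positions = 12 12 14 15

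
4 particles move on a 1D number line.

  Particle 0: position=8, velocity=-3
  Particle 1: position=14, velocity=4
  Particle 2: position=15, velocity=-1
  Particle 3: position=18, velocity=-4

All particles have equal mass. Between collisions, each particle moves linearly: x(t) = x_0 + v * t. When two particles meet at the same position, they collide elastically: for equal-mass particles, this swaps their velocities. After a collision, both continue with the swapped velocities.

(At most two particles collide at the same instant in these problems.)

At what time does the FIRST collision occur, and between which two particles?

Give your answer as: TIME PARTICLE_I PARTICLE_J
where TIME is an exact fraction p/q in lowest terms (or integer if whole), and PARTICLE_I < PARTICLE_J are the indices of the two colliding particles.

Answer: 1/5 1 2

Derivation:
Pair (0,1): pos 8,14 vel -3,4 -> not approaching (rel speed -7 <= 0)
Pair (1,2): pos 14,15 vel 4,-1 -> gap=1, closing at 5/unit, collide at t=1/5
Pair (2,3): pos 15,18 vel -1,-4 -> gap=3, closing at 3/unit, collide at t=1
Earliest collision: t=1/5 between 1 and 2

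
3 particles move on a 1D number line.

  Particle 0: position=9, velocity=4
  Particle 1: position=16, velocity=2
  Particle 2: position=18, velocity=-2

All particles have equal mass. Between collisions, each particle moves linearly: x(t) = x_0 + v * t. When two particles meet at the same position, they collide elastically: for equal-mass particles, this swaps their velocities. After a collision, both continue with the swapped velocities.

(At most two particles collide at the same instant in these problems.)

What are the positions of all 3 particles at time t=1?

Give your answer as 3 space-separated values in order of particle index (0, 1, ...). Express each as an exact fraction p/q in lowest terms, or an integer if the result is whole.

Answer: 13 16 18

Derivation:
Collision at t=1/2: particles 1 and 2 swap velocities; positions: p0=11 p1=17 p2=17; velocities now: v0=4 v1=-2 v2=2
Advance to t=1 (no further collisions before then); velocities: v0=4 v1=-2 v2=2; positions = 13 16 18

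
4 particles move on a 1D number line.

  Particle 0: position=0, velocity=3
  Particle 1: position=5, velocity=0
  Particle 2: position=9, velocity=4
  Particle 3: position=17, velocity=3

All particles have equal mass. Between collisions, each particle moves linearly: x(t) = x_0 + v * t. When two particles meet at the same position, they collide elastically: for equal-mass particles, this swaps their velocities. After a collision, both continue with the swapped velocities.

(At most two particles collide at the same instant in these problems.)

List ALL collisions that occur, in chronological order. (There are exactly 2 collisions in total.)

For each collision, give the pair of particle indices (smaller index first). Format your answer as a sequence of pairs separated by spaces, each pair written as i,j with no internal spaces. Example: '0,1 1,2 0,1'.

Answer: 0,1 2,3

Derivation:
Collision at t=5/3: particles 0 and 1 swap velocities; positions: p0=5 p1=5 p2=47/3 p3=22; velocities now: v0=0 v1=3 v2=4 v3=3
Collision at t=8: particles 2 and 3 swap velocities; positions: p0=5 p1=24 p2=41 p3=41; velocities now: v0=0 v1=3 v2=3 v3=4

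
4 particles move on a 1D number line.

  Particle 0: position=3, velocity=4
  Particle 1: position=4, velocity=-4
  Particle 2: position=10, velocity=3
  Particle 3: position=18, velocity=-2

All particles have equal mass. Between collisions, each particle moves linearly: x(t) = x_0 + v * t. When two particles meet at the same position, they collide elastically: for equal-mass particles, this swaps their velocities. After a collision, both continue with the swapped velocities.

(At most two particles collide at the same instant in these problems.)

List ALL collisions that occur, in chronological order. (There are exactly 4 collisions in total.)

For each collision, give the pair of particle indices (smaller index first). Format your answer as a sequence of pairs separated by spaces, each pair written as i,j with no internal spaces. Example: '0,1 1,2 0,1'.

Collision at t=1/8: particles 0 and 1 swap velocities; positions: p0=7/2 p1=7/2 p2=83/8 p3=71/4; velocities now: v0=-4 v1=4 v2=3 v3=-2
Collision at t=8/5: particles 2 and 3 swap velocities; positions: p0=-12/5 p1=47/5 p2=74/5 p3=74/5; velocities now: v0=-4 v1=4 v2=-2 v3=3
Collision at t=5/2: particles 1 and 2 swap velocities; positions: p0=-6 p1=13 p2=13 p3=35/2; velocities now: v0=-4 v1=-2 v2=4 v3=3
Collision at t=7: particles 2 and 3 swap velocities; positions: p0=-24 p1=4 p2=31 p3=31; velocities now: v0=-4 v1=-2 v2=3 v3=4

Answer: 0,1 2,3 1,2 2,3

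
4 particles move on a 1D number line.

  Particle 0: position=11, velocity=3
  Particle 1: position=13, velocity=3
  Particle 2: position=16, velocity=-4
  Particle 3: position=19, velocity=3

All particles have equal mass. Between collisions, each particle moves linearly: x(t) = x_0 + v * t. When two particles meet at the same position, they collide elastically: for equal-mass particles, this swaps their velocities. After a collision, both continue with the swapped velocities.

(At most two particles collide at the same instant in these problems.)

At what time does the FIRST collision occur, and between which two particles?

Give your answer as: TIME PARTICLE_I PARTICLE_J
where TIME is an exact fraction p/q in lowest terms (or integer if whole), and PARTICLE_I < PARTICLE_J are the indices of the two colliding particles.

Answer: 3/7 1 2

Derivation:
Pair (0,1): pos 11,13 vel 3,3 -> not approaching (rel speed 0 <= 0)
Pair (1,2): pos 13,16 vel 3,-4 -> gap=3, closing at 7/unit, collide at t=3/7
Pair (2,3): pos 16,19 vel -4,3 -> not approaching (rel speed -7 <= 0)
Earliest collision: t=3/7 between 1 and 2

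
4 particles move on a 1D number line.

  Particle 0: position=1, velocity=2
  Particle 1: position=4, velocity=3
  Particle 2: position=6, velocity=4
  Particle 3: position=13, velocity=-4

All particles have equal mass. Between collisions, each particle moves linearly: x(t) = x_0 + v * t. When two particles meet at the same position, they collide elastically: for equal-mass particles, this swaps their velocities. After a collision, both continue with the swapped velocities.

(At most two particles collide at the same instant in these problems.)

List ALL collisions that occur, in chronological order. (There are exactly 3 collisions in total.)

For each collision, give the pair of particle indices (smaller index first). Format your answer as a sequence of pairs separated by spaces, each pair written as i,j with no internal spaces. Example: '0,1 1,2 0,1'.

Answer: 2,3 1,2 0,1

Derivation:
Collision at t=7/8: particles 2 and 3 swap velocities; positions: p0=11/4 p1=53/8 p2=19/2 p3=19/2; velocities now: v0=2 v1=3 v2=-4 v3=4
Collision at t=9/7: particles 1 and 2 swap velocities; positions: p0=25/7 p1=55/7 p2=55/7 p3=78/7; velocities now: v0=2 v1=-4 v2=3 v3=4
Collision at t=2: particles 0 and 1 swap velocities; positions: p0=5 p1=5 p2=10 p3=14; velocities now: v0=-4 v1=2 v2=3 v3=4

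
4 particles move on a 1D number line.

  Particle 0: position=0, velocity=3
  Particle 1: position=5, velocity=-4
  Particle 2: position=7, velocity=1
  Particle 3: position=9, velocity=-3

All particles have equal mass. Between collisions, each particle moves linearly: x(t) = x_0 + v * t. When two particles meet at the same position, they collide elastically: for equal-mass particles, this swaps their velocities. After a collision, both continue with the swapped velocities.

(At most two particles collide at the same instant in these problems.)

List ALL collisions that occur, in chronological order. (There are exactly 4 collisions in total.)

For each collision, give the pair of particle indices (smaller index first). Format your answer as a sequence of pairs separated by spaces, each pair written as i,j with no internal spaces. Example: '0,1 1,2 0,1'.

Collision at t=1/2: particles 2 and 3 swap velocities; positions: p0=3/2 p1=3 p2=15/2 p3=15/2; velocities now: v0=3 v1=-4 v2=-3 v3=1
Collision at t=5/7: particles 0 and 1 swap velocities; positions: p0=15/7 p1=15/7 p2=48/7 p3=54/7; velocities now: v0=-4 v1=3 v2=-3 v3=1
Collision at t=3/2: particles 1 and 2 swap velocities; positions: p0=-1 p1=9/2 p2=9/2 p3=17/2; velocities now: v0=-4 v1=-3 v2=3 v3=1
Collision at t=7/2: particles 2 and 3 swap velocities; positions: p0=-9 p1=-3/2 p2=21/2 p3=21/2; velocities now: v0=-4 v1=-3 v2=1 v3=3

Answer: 2,3 0,1 1,2 2,3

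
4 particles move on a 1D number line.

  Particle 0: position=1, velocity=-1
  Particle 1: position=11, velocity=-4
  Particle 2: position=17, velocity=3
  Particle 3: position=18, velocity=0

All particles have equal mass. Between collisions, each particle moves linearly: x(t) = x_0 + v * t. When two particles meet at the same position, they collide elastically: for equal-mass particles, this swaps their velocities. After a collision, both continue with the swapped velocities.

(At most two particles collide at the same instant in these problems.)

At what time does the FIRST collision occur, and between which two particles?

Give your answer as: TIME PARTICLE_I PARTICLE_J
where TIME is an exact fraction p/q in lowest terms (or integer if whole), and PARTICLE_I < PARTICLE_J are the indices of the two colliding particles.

Pair (0,1): pos 1,11 vel -1,-4 -> gap=10, closing at 3/unit, collide at t=10/3
Pair (1,2): pos 11,17 vel -4,3 -> not approaching (rel speed -7 <= 0)
Pair (2,3): pos 17,18 vel 3,0 -> gap=1, closing at 3/unit, collide at t=1/3
Earliest collision: t=1/3 between 2 and 3

Answer: 1/3 2 3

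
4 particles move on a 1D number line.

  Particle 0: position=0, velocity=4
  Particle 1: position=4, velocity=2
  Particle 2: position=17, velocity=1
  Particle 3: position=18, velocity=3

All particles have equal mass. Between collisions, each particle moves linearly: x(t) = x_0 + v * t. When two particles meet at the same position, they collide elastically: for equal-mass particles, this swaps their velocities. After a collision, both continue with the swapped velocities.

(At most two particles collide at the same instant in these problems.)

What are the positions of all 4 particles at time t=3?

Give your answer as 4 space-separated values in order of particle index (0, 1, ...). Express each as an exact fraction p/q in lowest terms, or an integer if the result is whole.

Collision at t=2: particles 0 and 1 swap velocities; positions: p0=8 p1=8 p2=19 p3=24; velocities now: v0=2 v1=4 v2=1 v3=3
Advance to t=3 (no further collisions before then); velocities: v0=2 v1=4 v2=1 v3=3; positions = 10 12 20 27

Answer: 10 12 20 27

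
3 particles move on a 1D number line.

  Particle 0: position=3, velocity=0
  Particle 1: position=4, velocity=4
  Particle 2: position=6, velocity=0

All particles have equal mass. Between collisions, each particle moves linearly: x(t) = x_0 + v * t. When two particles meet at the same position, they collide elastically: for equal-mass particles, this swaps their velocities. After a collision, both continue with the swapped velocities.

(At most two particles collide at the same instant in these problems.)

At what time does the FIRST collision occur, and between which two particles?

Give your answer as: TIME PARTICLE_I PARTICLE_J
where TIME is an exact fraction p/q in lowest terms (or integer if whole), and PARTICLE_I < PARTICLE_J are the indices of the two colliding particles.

Pair (0,1): pos 3,4 vel 0,4 -> not approaching (rel speed -4 <= 0)
Pair (1,2): pos 4,6 vel 4,0 -> gap=2, closing at 4/unit, collide at t=1/2
Earliest collision: t=1/2 between 1 and 2

Answer: 1/2 1 2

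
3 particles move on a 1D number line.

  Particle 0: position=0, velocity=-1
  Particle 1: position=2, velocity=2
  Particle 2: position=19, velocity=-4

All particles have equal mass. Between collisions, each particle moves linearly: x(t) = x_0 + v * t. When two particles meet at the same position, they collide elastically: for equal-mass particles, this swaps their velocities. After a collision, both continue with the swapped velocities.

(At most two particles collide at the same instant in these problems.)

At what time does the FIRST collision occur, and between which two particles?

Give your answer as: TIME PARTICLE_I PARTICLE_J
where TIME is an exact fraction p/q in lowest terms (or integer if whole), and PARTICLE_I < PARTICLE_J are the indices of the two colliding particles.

Answer: 17/6 1 2

Derivation:
Pair (0,1): pos 0,2 vel -1,2 -> not approaching (rel speed -3 <= 0)
Pair (1,2): pos 2,19 vel 2,-4 -> gap=17, closing at 6/unit, collide at t=17/6
Earliest collision: t=17/6 between 1 and 2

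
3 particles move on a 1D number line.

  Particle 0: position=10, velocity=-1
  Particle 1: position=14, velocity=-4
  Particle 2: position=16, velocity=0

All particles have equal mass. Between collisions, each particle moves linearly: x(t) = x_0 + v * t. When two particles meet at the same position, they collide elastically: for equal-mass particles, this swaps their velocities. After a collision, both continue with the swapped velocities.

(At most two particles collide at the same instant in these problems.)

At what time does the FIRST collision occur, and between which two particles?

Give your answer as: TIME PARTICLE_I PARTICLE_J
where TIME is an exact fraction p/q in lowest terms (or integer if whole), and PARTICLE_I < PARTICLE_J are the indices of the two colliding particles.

Pair (0,1): pos 10,14 vel -1,-4 -> gap=4, closing at 3/unit, collide at t=4/3
Pair (1,2): pos 14,16 vel -4,0 -> not approaching (rel speed -4 <= 0)
Earliest collision: t=4/3 between 0 and 1

Answer: 4/3 0 1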